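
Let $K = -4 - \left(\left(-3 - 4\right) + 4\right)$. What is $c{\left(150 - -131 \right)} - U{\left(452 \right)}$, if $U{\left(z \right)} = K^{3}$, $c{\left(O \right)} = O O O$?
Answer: $22188042$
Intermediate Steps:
$c{\left(O \right)} = O^{3}$ ($c{\left(O \right)} = O^{2} O = O^{3}$)
$K = -1$ ($K = -4 - \left(-7 + 4\right) = -4 - -3 = -4 + 3 = -1$)
$U{\left(z \right)} = -1$ ($U{\left(z \right)} = \left(-1\right)^{3} = -1$)
$c{\left(150 - -131 \right)} - U{\left(452 \right)} = \left(150 - -131\right)^{3} - -1 = \left(150 + 131\right)^{3} + 1 = 281^{3} + 1 = 22188041 + 1 = 22188042$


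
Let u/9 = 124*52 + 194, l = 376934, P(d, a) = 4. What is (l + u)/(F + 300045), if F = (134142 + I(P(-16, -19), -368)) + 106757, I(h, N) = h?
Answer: 109178/135237 ≈ 0.80731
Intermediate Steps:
F = 240903 (F = (134142 + 4) + 106757 = 134146 + 106757 = 240903)
u = 59778 (u = 9*(124*52 + 194) = 9*(6448 + 194) = 9*6642 = 59778)
(l + u)/(F + 300045) = (376934 + 59778)/(240903 + 300045) = 436712/540948 = 436712*(1/540948) = 109178/135237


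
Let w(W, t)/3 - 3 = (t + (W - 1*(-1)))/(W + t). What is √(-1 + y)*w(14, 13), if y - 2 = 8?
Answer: 109/3 ≈ 36.333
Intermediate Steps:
y = 10 (y = 2 + 8 = 10)
w(W, t) = 9 + 3*(1 + W + t)/(W + t) (w(W, t) = 9 + 3*((t + (W - 1*(-1)))/(W + t)) = 9 + 3*((t + (W + 1))/(W + t)) = 9 + 3*((t + (1 + W))/(W + t)) = 9 + 3*((1 + W + t)/(W + t)) = 9 + 3*(1 + W + t)/(W + t))
√(-1 + y)*w(14, 13) = √(-1 + 10)*(3*(1 + 4*14 + 4*13)/(14 + 13)) = √9*(3*(1 + 56 + 52)/27) = 3*(3*(1/27)*109) = 3*(109/9) = 109/3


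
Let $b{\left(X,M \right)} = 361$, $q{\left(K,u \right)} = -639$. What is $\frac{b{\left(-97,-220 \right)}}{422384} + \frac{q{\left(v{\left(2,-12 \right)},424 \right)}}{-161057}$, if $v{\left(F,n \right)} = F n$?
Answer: $\frac{328044953}{68027899888} \approx 0.0048222$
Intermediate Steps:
$\frac{b{\left(-97,-220 \right)}}{422384} + \frac{q{\left(v{\left(2,-12 \right)},424 \right)}}{-161057} = \frac{361}{422384} - \frac{639}{-161057} = 361 \cdot \frac{1}{422384} - - \frac{639}{161057} = \frac{361}{422384} + \frac{639}{161057} = \frac{328044953}{68027899888}$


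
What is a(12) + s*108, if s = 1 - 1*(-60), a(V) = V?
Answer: 6600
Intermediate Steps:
s = 61 (s = 1 + 60 = 61)
a(12) + s*108 = 12 + 61*108 = 12 + 6588 = 6600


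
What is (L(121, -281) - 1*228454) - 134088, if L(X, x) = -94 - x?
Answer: -362355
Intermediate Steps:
(L(121, -281) - 1*228454) - 134088 = ((-94 - 1*(-281)) - 1*228454) - 134088 = ((-94 + 281) - 228454) - 134088 = (187 - 228454) - 134088 = -228267 - 134088 = -362355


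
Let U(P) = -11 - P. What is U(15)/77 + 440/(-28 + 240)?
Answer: 7092/4081 ≈ 1.7378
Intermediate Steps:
U(15)/77 + 440/(-28 + 240) = (-11 - 1*15)/77 + 440/(-28 + 240) = (-11 - 15)*(1/77) + 440/212 = -26*1/77 + 440*(1/212) = -26/77 + 110/53 = 7092/4081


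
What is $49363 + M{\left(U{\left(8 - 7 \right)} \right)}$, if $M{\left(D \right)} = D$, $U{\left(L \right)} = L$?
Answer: $49364$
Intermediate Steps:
$49363 + M{\left(U{\left(8 - 7 \right)} \right)} = 49363 + \left(8 - 7\right) = 49363 + 1 = 49364$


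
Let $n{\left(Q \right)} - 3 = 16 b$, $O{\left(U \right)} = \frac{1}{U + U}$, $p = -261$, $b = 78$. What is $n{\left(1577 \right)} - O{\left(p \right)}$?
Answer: $\frac{653023}{522} \approx 1251.0$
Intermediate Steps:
$O{\left(U \right)} = \frac{1}{2 U}$
$n{\left(Q \right)} = 1251$ ($n{\left(Q \right)} = 3 + 16 \cdot 78 = 3 + 1248 = 1251$)
$n{\left(1577 \right)} - O{\left(p \right)} = 1251 - \frac{1}{2 \left(-261\right)} = 1251 - \frac{1}{2} \left(- \frac{1}{261}\right) = 1251 - - \frac{1}{522} = 1251 + \frac{1}{522} = \frac{653023}{522}$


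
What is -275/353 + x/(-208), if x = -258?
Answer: 16937/36712 ≈ 0.46135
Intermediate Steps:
-275/353 + x/(-208) = -275/353 - 258/(-208) = -275*1/353 - 258*(-1/208) = -275/353 + 129/104 = 16937/36712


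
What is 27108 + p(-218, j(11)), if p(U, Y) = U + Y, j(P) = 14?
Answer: 26904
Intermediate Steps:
27108 + p(-218, j(11)) = 27108 + (-218 + 14) = 27108 - 204 = 26904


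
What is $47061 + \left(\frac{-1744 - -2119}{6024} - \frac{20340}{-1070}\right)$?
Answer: $\frac{10115435863}{214856} \approx 47080.0$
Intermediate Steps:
$47061 + \left(\frac{-1744 - -2119}{6024} - \frac{20340}{-1070}\right) = 47061 + \left(\left(-1744 + 2119\right) \frac{1}{6024} - - \frac{2034}{107}\right) = 47061 + \left(375 \cdot \frac{1}{6024} + \frac{2034}{107}\right) = 47061 + \left(\frac{125}{2008} + \frac{2034}{107}\right) = 47061 + \frac{4097647}{214856} = \frac{10115435863}{214856}$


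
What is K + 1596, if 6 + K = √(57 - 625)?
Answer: 1590 + 2*I*√142 ≈ 1590.0 + 23.833*I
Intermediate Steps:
K = -6 + 2*I*√142 (K = -6 + √(57 - 625) = -6 + √(-568) = -6 + 2*I*√142 ≈ -6.0 + 23.833*I)
K + 1596 = (-6 + 2*I*√142) + 1596 = 1590 + 2*I*√142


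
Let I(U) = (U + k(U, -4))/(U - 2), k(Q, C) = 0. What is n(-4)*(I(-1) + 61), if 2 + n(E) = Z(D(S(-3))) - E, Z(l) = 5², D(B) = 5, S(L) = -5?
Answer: 1656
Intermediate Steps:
Z(l) = 25
n(E) = 23 - E (n(E) = -2 + (25 - E) = 23 - E)
I(U) = U/(-2 + U) (I(U) = (U + 0)/(U - 2) = U/(-2 + U))
n(-4)*(I(-1) + 61) = (23 - 1*(-4))*(-1/(-2 - 1) + 61) = (23 + 4)*(-1/(-3) + 61) = 27*(-1*(-⅓) + 61) = 27*(⅓ + 61) = 27*(184/3) = 1656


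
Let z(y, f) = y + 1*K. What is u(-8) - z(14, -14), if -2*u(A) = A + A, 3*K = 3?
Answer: -7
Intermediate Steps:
K = 1 (K = (⅓)*3 = 1)
u(A) = -A (u(A) = -(A + A)/2 = -A)
z(y, f) = 1 + y (z(y, f) = y + 1*1 = y + 1 = 1 + y)
u(-8) - z(14, -14) = -1*(-8) - (1 + 14) = 8 - 1*15 = 8 - 15 = -7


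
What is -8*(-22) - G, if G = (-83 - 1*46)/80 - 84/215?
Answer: 612331/3440 ≈ 178.00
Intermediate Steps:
G = -6891/3440 (G = (-83 - 46)*(1/80) - 84*1/215 = -129*1/80 - 84/215 = -129/80 - 84/215 = -6891/3440 ≈ -2.0032)
-8*(-22) - G = -8*(-22) - 1*(-6891/3440) = 176 + 6891/3440 = 612331/3440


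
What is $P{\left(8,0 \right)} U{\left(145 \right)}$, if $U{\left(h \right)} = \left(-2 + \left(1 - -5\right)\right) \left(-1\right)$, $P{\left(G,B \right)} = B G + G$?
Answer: $-32$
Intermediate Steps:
$P{\left(G,B \right)} = G + B G$
$U{\left(h \right)} = -4$ ($U{\left(h \right)} = \left(-2 + \left(1 + 5\right)\right) \left(-1\right) = \left(-2 + 6\right) \left(-1\right) = 4 \left(-1\right) = -4$)
$P{\left(8,0 \right)} U{\left(145 \right)} = 8 \left(1 + 0\right) \left(-4\right) = 8 \cdot 1 \left(-4\right) = 8 \left(-4\right) = -32$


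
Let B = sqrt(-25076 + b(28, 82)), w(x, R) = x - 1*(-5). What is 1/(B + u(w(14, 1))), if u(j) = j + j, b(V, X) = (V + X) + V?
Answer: 19/13191 - I*sqrt(24938)/26382 ≈ 0.0014404 - 0.0059858*I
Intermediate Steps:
w(x, R) = 5 + x (w(x, R) = x + 5 = 5 + x)
b(V, X) = X + 2*V
B = I*sqrt(24938) (B = sqrt(-25076 + (82 + 2*28)) = sqrt(-25076 + (82 + 56)) = sqrt(-25076 + 138) = sqrt(-24938) = I*sqrt(24938) ≈ 157.92*I)
u(j) = 2*j
1/(B + u(w(14, 1))) = 1/(I*sqrt(24938) + 2*(5 + 14)) = 1/(I*sqrt(24938) + 2*19) = 1/(I*sqrt(24938) + 38) = 1/(38 + I*sqrt(24938))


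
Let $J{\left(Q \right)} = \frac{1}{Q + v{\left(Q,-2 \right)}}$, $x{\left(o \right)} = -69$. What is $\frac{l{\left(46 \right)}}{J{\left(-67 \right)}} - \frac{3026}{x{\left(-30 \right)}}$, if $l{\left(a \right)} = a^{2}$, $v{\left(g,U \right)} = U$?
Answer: $- \frac{10071250}{69} \approx -1.4596 \cdot 10^{5}$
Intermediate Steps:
$J{\left(Q \right)} = \frac{1}{-2 + Q}$ ($J{\left(Q \right)} = \frac{1}{Q - 2} = \frac{1}{-2 + Q}$)
$\frac{l{\left(46 \right)}}{J{\left(-67 \right)}} - \frac{3026}{x{\left(-30 \right)}} = \frac{46^{2}}{\frac{1}{-2 - 67}} - \frac{3026}{-69} = \frac{2116}{\frac{1}{-69}} - - \frac{3026}{69} = \frac{2116}{- \frac{1}{69}} + \frac{3026}{69} = 2116 \left(-69\right) + \frac{3026}{69} = -146004 + \frac{3026}{69} = - \frac{10071250}{69}$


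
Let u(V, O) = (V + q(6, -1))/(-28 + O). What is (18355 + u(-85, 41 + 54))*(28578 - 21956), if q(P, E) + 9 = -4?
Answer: 8142987314/67 ≈ 1.2154e+8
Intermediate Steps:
q(P, E) = -13 (q(P, E) = -9 - 4 = -13)
u(V, O) = (-13 + V)/(-28 + O) (u(V, O) = (V - 13)/(-28 + O) = (-13 + V)/(-28 + O))
(18355 + u(-85, 41 + 54))*(28578 - 21956) = (18355 + (-13 - 85)/(-28 + (41 + 54)))*(28578 - 21956) = (18355 - 98/(-28 + 95))*6622 = (18355 - 98/67)*6622 = (1229687/67)*6622 = 8142987314/67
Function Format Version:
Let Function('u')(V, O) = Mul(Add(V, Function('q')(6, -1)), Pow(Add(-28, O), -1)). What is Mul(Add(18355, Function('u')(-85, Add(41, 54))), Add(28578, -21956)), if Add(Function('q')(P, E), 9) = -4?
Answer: Rational(8142987314, 67) ≈ 1.2154e+8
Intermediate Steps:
Function('q')(P, E) = -13 (Function('q')(P, E) = Add(-9, -4) = -13)
Function('u')(V, O) = Mul(Pow(Add(-28, O), -1), Add(-13, V)) (Function('u')(V, O) = Mul(Add(V, -13), Pow(Add(-28, O), -1)) = Mul(Add(-13, V), Pow(Add(-28, O), -1)) = Mul(Pow(Add(-28, O), -1), Add(-13, V)))
Mul(Add(18355, Function('u')(-85, Add(41, 54))), Add(28578, -21956)) = Mul(Add(18355, Mul(Pow(Add(-28, Add(41, 54)), -1), Add(-13, -85))), Add(28578, -21956)) = Mul(Add(18355, Mul(Pow(Add(-28, 95), -1), -98)), 6622) = Mul(Add(18355, Mul(Pow(67, -1), -98)), 6622) = Mul(Add(18355, Mul(Rational(1, 67), -98)), 6622) = Mul(Add(18355, Rational(-98, 67)), 6622) = Mul(Rational(1229687, 67), 6622) = Rational(8142987314, 67)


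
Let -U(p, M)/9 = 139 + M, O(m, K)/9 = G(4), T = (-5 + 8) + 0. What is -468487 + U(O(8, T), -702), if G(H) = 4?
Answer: -463420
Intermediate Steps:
T = 3 (T = 3 + 0 = 3)
O(m, K) = 36 (O(m, K) = 9*4 = 36)
U(p, M) = -1251 - 9*M (U(p, M) = -9*(139 + M) = -1251 - 9*M)
-468487 + U(O(8, T), -702) = -468487 + (-1251 - 9*(-702)) = -468487 + (-1251 + 6318) = -468487 + 5067 = -463420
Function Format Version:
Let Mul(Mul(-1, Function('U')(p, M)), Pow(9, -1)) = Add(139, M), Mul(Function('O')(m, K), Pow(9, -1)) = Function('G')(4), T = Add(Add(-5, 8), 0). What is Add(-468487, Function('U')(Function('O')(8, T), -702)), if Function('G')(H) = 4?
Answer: -463420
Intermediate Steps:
T = 3 (T = Add(3, 0) = 3)
Function('O')(m, K) = 36 (Function('O')(m, K) = Mul(9, 4) = 36)
Function('U')(p, M) = Add(-1251, Mul(-9, M)) (Function('U')(p, M) = Mul(-9, Add(139, M)) = Add(-1251, Mul(-9, M)))
Add(-468487, Function('U')(Function('O')(8, T), -702)) = Add(-468487, Add(-1251, Mul(-9, -702))) = Add(-468487, Add(-1251, 6318)) = Add(-468487, 5067) = -463420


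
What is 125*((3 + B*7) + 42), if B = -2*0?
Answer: 5625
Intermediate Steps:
B = 0
125*((3 + B*7) + 42) = 125*((3 + 0*7) + 42) = 125*((3 + 0) + 42) = 125*(3 + 42) = 125*45 = 5625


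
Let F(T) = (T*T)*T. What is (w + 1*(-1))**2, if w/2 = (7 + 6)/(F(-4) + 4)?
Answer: 1849/900 ≈ 2.0544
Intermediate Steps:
F(T) = T**3 (F(T) = T**2*T = T**3)
w = -13/30 (w = 2*((7 + 6)/((-4)**3 + 4)) = 2*(13/(-64 + 4)) = 2*(13/(-60)) = 2*(13*(-1/60)) = 2*(-13/60) = -13/30 ≈ -0.43333)
(w + 1*(-1))**2 = (-13/30 + 1*(-1))**2 = (-13/30 - 1)**2 = (-43/30)**2 = 1849/900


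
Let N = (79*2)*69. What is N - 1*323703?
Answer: -312801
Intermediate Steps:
N = 10902 (N = 158*69 = 10902)
N - 1*323703 = 10902 - 1*323703 = 10902 - 323703 = -312801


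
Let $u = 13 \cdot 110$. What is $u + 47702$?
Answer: $49132$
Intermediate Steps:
$u = 1430$
$u + 47702 = 1430 + 47702 = 49132$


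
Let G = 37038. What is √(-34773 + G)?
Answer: √2265 ≈ 47.592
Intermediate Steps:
√(-34773 + G) = √(-34773 + 37038) = √2265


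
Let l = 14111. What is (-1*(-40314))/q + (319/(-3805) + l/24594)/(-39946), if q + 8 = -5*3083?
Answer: -50233542039632689/19217846993485620 ≈ -2.6139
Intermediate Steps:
q = -15423 (q = -8 - 5*3083 = -8 - 15415 = -15423)
(-1*(-40314))/q + (319/(-3805) + l/24594)/(-39946) = -1*(-40314)/(-15423) + (319/(-3805) + 14111/24594)/(-39946) = 40314*(-1/15423) + (319*(-1/3805) + 14111*(1/24594))*(-1/39946) = -13438/5141 + (-319/3805 + 14111/24594)*(-1/39946) = -13438/5141 + (45846869/93580170)*(-1/39946) = -13438/5141 - 45846869/3738153470820 = -50233542039632689/19217846993485620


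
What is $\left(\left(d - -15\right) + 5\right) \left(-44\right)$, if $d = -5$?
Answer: $-660$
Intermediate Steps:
$\left(\left(d - -15\right) + 5\right) \left(-44\right) = \left(\left(-5 - -15\right) + 5\right) \left(-44\right) = \left(\left(-5 + 15\right) + 5\right) \left(-44\right) = \left(10 + 5\right) \left(-44\right) = 15 \left(-44\right) = -660$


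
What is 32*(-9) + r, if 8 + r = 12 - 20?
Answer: -304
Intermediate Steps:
r = -16 (r = -8 + (12 - 20) = -8 - 8 = -16)
32*(-9) + r = 32*(-9) - 16 = -288 - 16 = -304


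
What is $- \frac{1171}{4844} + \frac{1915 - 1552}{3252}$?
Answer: $- \frac{85405}{656362} \approx -0.13012$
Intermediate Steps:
$- \frac{1171}{4844} + \frac{1915 - 1552}{3252} = \left(-1171\right) \frac{1}{4844} + \left(1915 - 1552\right) \frac{1}{3252} = - \frac{1171}{4844} + 363 \cdot \frac{1}{3252} = - \frac{1171}{4844} + \frac{121}{1084} = - \frac{85405}{656362}$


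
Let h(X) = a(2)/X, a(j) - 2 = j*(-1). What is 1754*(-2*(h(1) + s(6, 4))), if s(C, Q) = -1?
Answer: 3508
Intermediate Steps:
a(j) = 2 - j (a(j) = 2 + j*(-1) = 2 - j)
h(X) = 0 (h(X) = (2 - 1*2)/X = (2 - 2)/X = 0/X = 0)
1754*(-2*(h(1) + s(6, 4))) = 1754*(-2*(0 - 1)) = 1754*(-2*(-1)) = 1754*2 = 3508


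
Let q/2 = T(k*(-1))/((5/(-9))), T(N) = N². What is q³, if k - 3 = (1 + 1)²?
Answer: -686128968/125 ≈ -5.4890e+6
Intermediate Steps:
k = 7 (k = 3 + (1 + 1)² = 3 + 2² = 3 + 4 = 7)
q = -882/5 (q = 2*((7*(-1))²/((5/(-9)))) = 2*((-7)²/((5*(-⅑)))) = 2*(49/(-5/9)) = 2*(49*(-9/5)) = 2*(-441/5) = -882/5 ≈ -176.40)
q³ = (-882/5)³ = -686128968/125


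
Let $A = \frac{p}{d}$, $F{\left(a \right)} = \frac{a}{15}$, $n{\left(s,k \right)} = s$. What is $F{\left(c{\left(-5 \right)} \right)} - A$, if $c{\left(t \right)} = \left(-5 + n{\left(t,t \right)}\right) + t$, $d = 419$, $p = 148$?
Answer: $- \frac{567}{419} \approx -1.3532$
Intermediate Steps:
$c{\left(t \right)} = -5 + 2 t$ ($c{\left(t \right)} = \left(-5 + t\right) + t = -5 + 2 t$)
$F{\left(a \right)} = \frac{a}{15}$ ($F{\left(a \right)} = a \frac{1}{15} = \frac{a}{15}$)
$A = \frac{148}{419} \approx 0.35322$
$F{\left(c{\left(-5 \right)} \right)} - A = \frac{-5 + 2 \left(-5\right)}{15} - \frac{148}{419} = \frac{-5 - 10}{15} - \frac{148}{419} = \frac{1}{15} \left(-15\right) - \frac{148}{419} = -1 - \frac{148}{419} = - \frac{567}{419}$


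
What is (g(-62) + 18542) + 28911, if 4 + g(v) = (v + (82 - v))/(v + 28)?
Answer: 806592/17 ≈ 47447.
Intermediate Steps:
g(v) = -4 + 82/(28 + v) (g(v) = -4 + (v + (82 - v))/(v + 28) = -4 + 82/(28 + v))
(g(-62) + 18542) + 28911 = (2*(-15 - 2*(-62))/(28 - 62) + 18542) + 28911 = (2*(-15 + 124)/(-34) + 18542) + 28911 = (2*(-1/34)*109 + 18542) + 28911 = (-109/17 + 18542) + 28911 = 315105/17 + 28911 = 806592/17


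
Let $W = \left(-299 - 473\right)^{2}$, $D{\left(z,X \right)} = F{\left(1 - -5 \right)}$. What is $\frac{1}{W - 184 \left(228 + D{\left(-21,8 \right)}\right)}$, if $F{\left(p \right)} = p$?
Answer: $\frac{1}{552928} \approx 1.8086 \cdot 10^{-6}$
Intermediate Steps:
$D{\left(z,X \right)} = 6$ ($D{\left(z,X \right)} = 1 - -5 = 1 + 5 = 6$)
$W = 595984$ ($W = \left(-772\right)^{2} = 595984$)
$\frac{1}{W - 184 \left(228 + D{\left(-21,8 \right)}\right)} = \frac{1}{595984 - 184 \left(228 + 6\right)} = \frac{1}{595984 - 43056} = \frac{1}{552928}$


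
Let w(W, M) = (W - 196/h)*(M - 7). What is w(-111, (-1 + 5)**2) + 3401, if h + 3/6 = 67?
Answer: 45134/19 ≈ 2375.5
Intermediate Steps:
h = 133/2 (h = -1/2 + 67 = 133/2 ≈ 66.500)
w(W, M) = (-7 + M)*(-56/19 + W) (w(W, M) = (W - 196/133/2)*(M - 7) = (W - 196*2/133)*(-7 + M) = (W - 56/19)*(-7 + M) = (-56/19 + W)*(-7 + M) = (-7 + M)*(-56/19 + W))
w(-111, (-1 + 5)**2) + 3401 = (392/19 - 56*(-1 + 5)**2/19 - 111*(-7 + (-1 + 5)**2)) + 3401 = (392/19 - 56/19*4**2 - 111*(-7 + 4**2)) + 3401 = (392/19 - 56/19*16 - 111*(-7 + 16)) + 3401 = (392/19 - 896/19 - 111*9) + 3401 = (392/19 - 896/19 - 999) + 3401 = -19485/19 + 3401 = 45134/19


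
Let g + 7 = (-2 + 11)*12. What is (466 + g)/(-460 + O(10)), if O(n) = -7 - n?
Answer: -63/53 ≈ -1.1887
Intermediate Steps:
g = 101 (g = -7 + (-2 + 11)*12 = -7 + 9*12 = -7 + 108 = 101)
(466 + g)/(-460 + O(10)) = (466 + 101)/(-460 + (-7 - 1*10)) = 567/(-460 + (-7 - 10)) = 567/(-460 - 17) = 567/(-477) = 567*(-1/477) = -63/53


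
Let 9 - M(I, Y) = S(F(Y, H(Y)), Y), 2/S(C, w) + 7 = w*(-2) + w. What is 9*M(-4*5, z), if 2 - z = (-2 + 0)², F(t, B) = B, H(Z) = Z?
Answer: 423/5 ≈ 84.600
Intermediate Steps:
z = -2 (z = 2 - (-2 + 0)² = 2 - 1*(-2)² = 2 - 1*4 = 2 - 4 = -2)
S(C, w) = 2/(-7 - w) (S(C, w) = 2/(-7 + (w*(-2) + w)) = 2/(-7 + (-2*w + w)) = 2/(-7 - w))
M(I, Y) = 9 + 2/(7 + Y) (M(I, Y) = 9 - (-2)/(7 + Y) = 9 + 2/(7 + Y))
9*M(-4*5, z) = 9*((65 + 9*(-2))/(7 - 2)) = 9*((65 - 18)/5) = 9*((⅕)*47) = 9*(47/5) = 423/5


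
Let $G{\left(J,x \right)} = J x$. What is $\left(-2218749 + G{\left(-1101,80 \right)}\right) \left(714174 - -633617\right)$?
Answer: $-3109123364739$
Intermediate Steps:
$\left(-2218749 + G{\left(-1101,80 \right)}\right) \left(714174 - -633617\right) = \left(-2218749 - 88080\right) \left(714174 - -633617\right) = \left(-2218749 - 88080\right) \left(714174 + \left(-1533257 + 2166874\right)\right) = - 2306829 \left(714174 + 633617\right) = \left(-2306829\right) 1347791 = -3109123364739$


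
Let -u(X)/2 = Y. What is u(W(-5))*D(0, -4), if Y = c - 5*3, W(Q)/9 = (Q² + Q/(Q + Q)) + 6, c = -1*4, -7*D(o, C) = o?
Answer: 0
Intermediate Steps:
D(o, C) = -o/7
c = -4
W(Q) = 117/2 + 9*Q² (W(Q) = 9*((Q² + Q/(Q + Q)) + 6) = 9*((Q² + Q/((2*Q))) + 6) = 9*((Q² + (1/(2*Q))*Q) + 6) = 9*((Q² + ½) + 6) = 9*((½ + Q²) + 6) = 9*(13/2 + Q²) = 117/2 + 9*Q²)
Y = -19 (Y = -4 - 5*3 = -4 - 15 = -19)
u(X) = 38 (u(X) = -2*(-19) = 38)
u(W(-5))*D(0, -4) = 38*(-⅐*0) = 38*0 = 0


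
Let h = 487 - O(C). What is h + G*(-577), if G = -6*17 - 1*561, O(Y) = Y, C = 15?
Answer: 383023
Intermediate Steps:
h = 472 (h = 487 - 1*15 = 487 - 15 = 472)
G = -663 (G = -102 - 561 = -663)
h + G*(-577) = 472 - 663*(-577) = 472 + 382551 = 383023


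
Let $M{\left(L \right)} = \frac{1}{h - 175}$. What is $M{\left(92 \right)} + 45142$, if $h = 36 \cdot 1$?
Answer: $\frac{6274737}{139} \approx 45142.0$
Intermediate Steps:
$h = 36$
$M{\left(L \right)} = - \frac{1}{139}$ ($M{\left(L \right)} = \frac{1}{36 - 175} = \frac{1}{-139} = - \frac{1}{139}$)
$M{\left(92 \right)} + 45142 = - \frac{1}{139} + 45142 = \frac{6274737}{139}$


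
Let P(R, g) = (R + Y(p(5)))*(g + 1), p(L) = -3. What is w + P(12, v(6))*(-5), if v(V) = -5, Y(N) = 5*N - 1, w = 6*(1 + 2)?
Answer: -62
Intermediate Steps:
w = 18 (w = 6*3 = 18)
Y(N) = -1 + 5*N
P(R, g) = (1 + g)*(-16 + R) (P(R, g) = (R + (-1 + 5*(-3)))*(g + 1) = (R + (-1 - 15))*(1 + g) = (R - 16)*(1 + g) = (-16 + R)*(1 + g) = (1 + g)*(-16 + R))
w + P(12, v(6))*(-5) = 18 + (-16 + 12 - 16*(-5) + 12*(-5))*(-5) = 18 + (-16 + 12 + 80 - 60)*(-5) = 18 + 16*(-5) = 18 - 80 = -62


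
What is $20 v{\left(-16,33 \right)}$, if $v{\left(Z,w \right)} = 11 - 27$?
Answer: $-320$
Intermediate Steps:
$v{\left(Z,w \right)} = -16$
$20 v{\left(-16,33 \right)} = 20 \left(-16\right) = -320$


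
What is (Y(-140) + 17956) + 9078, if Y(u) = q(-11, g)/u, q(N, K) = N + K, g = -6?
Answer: 3784777/140 ≈ 27034.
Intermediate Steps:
q(N, K) = K + N
Y(u) = -17/u (Y(u) = (-6 - 11)/u = -17/u)
(Y(-140) + 17956) + 9078 = (-17/(-140) + 17956) + 9078 = (-17*(-1/140) + 17956) + 9078 = (17/140 + 17956) + 9078 = 2513857/140 + 9078 = 3784777/140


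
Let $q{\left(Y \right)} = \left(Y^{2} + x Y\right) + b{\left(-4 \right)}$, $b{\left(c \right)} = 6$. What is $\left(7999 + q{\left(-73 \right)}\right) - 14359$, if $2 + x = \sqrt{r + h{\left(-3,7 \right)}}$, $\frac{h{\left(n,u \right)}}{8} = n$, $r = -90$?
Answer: $-879 - 73 i \sqrt{114} \approx -879.0 - 779.43 i$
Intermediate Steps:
$h{\left(n,u \right)} = 8 n$
$x = -2 + i \sqrt{114}$ ($x = -2 + \sqrt{-90 + 8 \left(-3\right)} = -2 + \sqrt{-90 - 24} = -2 + \sqrt{-114} = -2 + i \sqrt{114} \approx -2.0 + 10.677 i$)
$q{\left(Y \right)} = 6 + Y^{2} + Y \left(-2 + i \sqrt{114}\right)$ ($q{\left(Y \right)} = \left(Y^{2} + \left(-2 + i \sqrt{114}\right) Y\right) + 6 = \left(Y^{2} + Y \left(-2 + i \sqrt{114}\right)\right) + 6 = 6 + Y^{2} + Y \left(-2 + i \sqrt{114}\right)$)
$\left(7999 + q{\left(-73 \right)}\right) - 14359 = \left(7999 + \left(6 + \left(-73\right)^{2} - - 73 \left(2 - i \sqrt{114}\right)\right)\right) - 14359 = \left(7999 + \left(6 + 5329 + \left(146 - 73 i \sqrt{114}\right)\right)\right) - 14359 = \left(7999 + \left(5481 - 73 i \sqrt{114}\right)\right) - 14359 = \left(13480 - 73 i \sqrt{114}\right) - 14359 = -879 - 73 i \sqrt{114}$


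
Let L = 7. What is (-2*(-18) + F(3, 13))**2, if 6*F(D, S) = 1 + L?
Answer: 12544/9 ≈ 1393.8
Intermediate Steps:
F(D, S) = 4/3 (F(D, S) = (1 + 7)/6 = (1/6)*8 = 4/3)
(-2*(-18) + F(3, 13))**2 = (-2*(-18) + 4/3)**2 = (36 + 4/3)**2 = (112/3)**2 = 12544/9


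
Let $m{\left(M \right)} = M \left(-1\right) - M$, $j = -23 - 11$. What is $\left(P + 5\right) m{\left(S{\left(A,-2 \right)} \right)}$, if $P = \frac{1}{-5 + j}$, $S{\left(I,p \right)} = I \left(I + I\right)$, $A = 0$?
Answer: $0$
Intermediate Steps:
$S{\left(I,p \right)} = 2 I^{2}$ ($S{\left(I,p \right)} = I 2 I = 2 I^{2}$)
$j = -34$ ($j = -23 - 11 = -34$)
$P = - \frac{1}{39}$ ($P = \frac{1}{-5 - 34} = \frac{1}{-39} = - \frac{1}{39} \approx -0.025641$)
$m{\left(M \right)} = - 2 M$ ($m{\left(M \right)} = - M - M = - 2 M$)
$\left(P + 5\right) m{\left(S{\left(A,-2 \right)} \right)} = \left(- \frac{1}{39} + 5\right) \left(- 2 \cdot 2 \cdot 0^{2}\right) = \frac{194 \left(- 2 \cdot 2 \cdot 0\right)}{39} = \frac{194 \left(\left(-2\right) 0\right)}{39} = \frac{194}{39} \cdot 0 = 0$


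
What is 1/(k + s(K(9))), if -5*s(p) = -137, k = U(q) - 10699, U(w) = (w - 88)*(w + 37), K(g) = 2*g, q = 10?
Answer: -5/71688 ≈ -6.9747e-5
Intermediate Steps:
U(w) = (-88 + w)*(37 + w)
k = -14365 (k = (-3256 + 10² - 51*10) - 10699 = (-3256 + 100 - 510) - 10699 = -3666 - 10699 = -14365)
s(p) = 137/5 (s(p) = -⅕*(-137) = 137/5)
1/(k + s(K(9))) = 1/(-14365 + 137/5) = 1/(-71688/5) = -5/71688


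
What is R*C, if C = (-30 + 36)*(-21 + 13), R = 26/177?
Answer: -416/59 ≈ -7.0508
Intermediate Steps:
R = 26/177 (R = 26*(1/177) = 26/177 ≈ 0.14689)
C = -48 (C = 6*(-8) = -48)
R*C = (26/177)*(-48) = -416/59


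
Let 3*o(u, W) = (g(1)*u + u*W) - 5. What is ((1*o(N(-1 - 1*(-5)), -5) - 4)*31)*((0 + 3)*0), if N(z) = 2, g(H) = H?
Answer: 0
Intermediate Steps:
o(u, W) = -5/3 + u/3 + W*u/3 (o(u, W) = ((1*u + u*W) - 5)/3 = ((u + W*u) - 5)/3 = (-5 + u + W*u)/3 = -5/3 + u/3 + W*u/3)
((1*o(N(-1 - 1*(-5)), -5) - 4)*31)*((0 + 3)*0) = ((1*(-5/3 + (1/3)*2 + (1/3)*(-5)*2) - 4)*31)*((0 + 3)*0) = ((1*(-5/3 + 2/3 - 10/3) - 4)*31)*(3*0) = ((1*(-13/3) - 4)*31)*0 = ((-13/3 - 4)*31)*0 = -25/3*31*0 = -775/3*0 = 0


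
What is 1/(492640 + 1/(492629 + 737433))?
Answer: 1230062/605977743681 ≈ 2.0299e-6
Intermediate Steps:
1/(492640 + 1/(492629 + 737433)) = 1/(492640 + 1/1230062) = 1/(605977743681/1230062) = 1230062/605977743681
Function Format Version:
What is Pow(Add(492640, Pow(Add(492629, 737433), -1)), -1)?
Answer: Rational(1230062, 605977743681) ≈ 2.0299e-6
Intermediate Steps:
Pow(Add(492640, Pow(Add(492629, 737433), -1)), -1) = Pow(Add(492640, Pow(1230062, -1)), -1) = Pow(Add(492640, Rational(1, 1230062)), -1) = Pow(Rational(605977743681, 1230062), -1) = Rational(1230062, 605977743681)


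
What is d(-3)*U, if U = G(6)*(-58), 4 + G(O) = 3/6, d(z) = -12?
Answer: -2436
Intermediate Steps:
G(O) = -7/2 (G(O) = -4 + 3/6 = -4 + 3*(⅙) = -4 + ½ = -7/2)
U = 203 (U = -7/2*(-58) = 203)
d(-3)*U = -12*203 = -2436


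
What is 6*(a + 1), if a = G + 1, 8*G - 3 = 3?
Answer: 33/2 ≈ 16.500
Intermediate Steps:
G = ¾ (G = 3/8 + (⅛)*3 = 3/8 + 3/8 = ¾ ≈ 0.75000)
a = 7/4 (a = ¾ + 1 = 7/4 ≈ 1.7500)
6*(a + 1) = 6*(7/4 + 1) = 6*(11/4) = 33/2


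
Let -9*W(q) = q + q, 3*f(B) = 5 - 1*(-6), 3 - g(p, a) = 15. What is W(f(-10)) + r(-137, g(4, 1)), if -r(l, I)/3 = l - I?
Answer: 10103/27 ≈ 374.19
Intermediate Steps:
g(p, a) = -12 (g(p, a) = 3 - 1*15 = 3 - 15 = -12)
r(l, I) = -3*l + 3*I (r(l, I) = -3*(l - I) = -3*l + 3*I)
f(B) = 11/3 (f(B) = (5 - 1*(-6))/3 = (5 + 6)/3 = (⅓)*11 = 11/3)
W(q) = -2*q/9 (W(q) = -(q + q)/9 = -2*q/9)
W(f(-10)) + r(-137, g(4, 1)) = -2/9*11/3 + (-3*(-137) + 3*(-12)) = -22/27 + (411 - 36) = -22/27 + 375 = 10103/27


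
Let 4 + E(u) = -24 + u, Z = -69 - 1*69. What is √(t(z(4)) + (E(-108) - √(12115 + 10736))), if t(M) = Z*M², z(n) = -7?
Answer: √(-6898 - 3*√2539) ≈ 83.959*I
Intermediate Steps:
Z = -138 (Z = -69 - 69 = -138)
E(u) = -28 + u (E(u) = -4 + (-24 + u) = -28 + u)
t(M) = -138*M²
√(t(z(4)) + (E(-108) - √(12115 + 10736))) = √(-138*(-7)² + ((-28 - 108) - √(12115 + 10736))) = √(-138*49 + (-136 - √22851)) = √(-6762 + (-136 - 3*√2539)) = √(-6898 - 3*√2539)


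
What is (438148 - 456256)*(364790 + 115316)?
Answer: -8693759448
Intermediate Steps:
(438148 - 456256)*(364790 + 115316) = -18108*480106 = -8693759448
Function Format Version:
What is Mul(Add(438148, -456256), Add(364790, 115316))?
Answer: -8693759448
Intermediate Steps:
Mul(Add(438148, -456256), Add(364790, 115316)) = Mul(-18108, 480106) = -8693759448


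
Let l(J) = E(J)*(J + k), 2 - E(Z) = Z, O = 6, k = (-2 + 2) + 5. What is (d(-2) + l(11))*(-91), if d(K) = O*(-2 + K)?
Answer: 15288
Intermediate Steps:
k = 5 (k = 0 + 5 = 5)
E(Z) = 2 - Z
l(J) = (2 - J)*(5 + J) (l(J) = (2 - J)*(J + 5) = (2 - J)*(5 + J))
d(K) = -12 + 6*K (d(K) = 6*(-2 + K) = -12 + 6*K)
(d(-2) + l(11))*(-91) = ((-12 + 6*(-2)) - (-2 + 11)*(5 + 11))*(-91) = ((-12 - 12) - 1*9*16)*(-91) = (-24 - 144)*(-91) = -168*(-91) = 15288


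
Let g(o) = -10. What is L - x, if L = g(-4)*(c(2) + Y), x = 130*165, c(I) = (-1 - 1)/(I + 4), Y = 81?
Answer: -66770/3 ≈ -22257.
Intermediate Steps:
c(I) = -2/(4 + I)
x = 21450
L = -2420/3 (L = -10*(-2/(4 + 2) + 81) = -10*(-2/6 + 81) = -10*(-2*1/6 + 81) = -10*(-1/3 + 81) = -10*242/3 = -2420/3 ≈ -806.67)
L - x = -2420/3 - 1*21450 = -2420/3 - 21450 = -66770/3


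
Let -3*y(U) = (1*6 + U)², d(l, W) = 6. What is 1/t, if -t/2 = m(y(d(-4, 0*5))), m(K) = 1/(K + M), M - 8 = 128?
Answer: -44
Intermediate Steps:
M = 136 (M = 8 + 128 = 136)
y(U) = -(6 + U)²/3 (y(U) = -(1*6 + U)²/3 = -(6 + U)²/3)
m(K) = 1/(136 + K) (m(K) = 1/(K + 136) = 1/(136 + K))
t = -1/44 (t = -2/(136 - (6 + 6)²/3) = -2/(136 - ⅓*12²) = -2/(136 - ⅓*144) = -2/(136 - 48) = -2/88 = -2*1/88 = -1/44 ≈ -0.022727)
1/t = 1/(-1/44) = -44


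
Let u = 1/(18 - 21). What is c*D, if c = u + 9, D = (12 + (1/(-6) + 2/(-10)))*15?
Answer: 4537/3 ≈ 1512.3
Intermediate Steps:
u = -1/3 (u = 1/(-3) = -1/3 ≈ -0.33333)
D = 349/2 (D = (12 + (1*(-1/6) + 2*(-1/10)))*15 = (12 + (-1/6 - 1/5))*15 = (12 - 11/30)*15 = (349/30)*15 = 349/2 ≈ 174.50)
c = 26/3 (c = -1/3 + 9 = 26/3 ≈ 8.6667)
c*D = (26/3)*(349/2) = 4537/3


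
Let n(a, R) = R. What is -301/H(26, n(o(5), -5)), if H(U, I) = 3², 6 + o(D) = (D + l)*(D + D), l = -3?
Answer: -301/9 ≈ -33.444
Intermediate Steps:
o(D) = -6 + 2*D*(-3 + D) (o(D) = -6 + (D - 3)*(D + D) = -6 + (-3 + D)*(2*D) = -6 + 2*D*(-3 + D))
H(U, I) = 9
-301/H(26, n(o(5), -5)) = -301/9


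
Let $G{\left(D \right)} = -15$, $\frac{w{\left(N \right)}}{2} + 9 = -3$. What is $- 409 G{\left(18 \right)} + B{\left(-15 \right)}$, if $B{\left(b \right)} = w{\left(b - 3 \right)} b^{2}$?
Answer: $735$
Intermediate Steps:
$w{\left(N \right)} = -24$ ($w{\left(N \right)} = -18 + 2 \left(-3\right) = -18 - 6 = -24$)
$B{\left(b \right)} = - 24 b^{2}$
$- 409 G{\left(18 \right)} + B{\left(-15 \right)} = \left(-409\right) \left(-15\right) - 24 \left(-15\right)^{2} = 6135 - 5400 = 735$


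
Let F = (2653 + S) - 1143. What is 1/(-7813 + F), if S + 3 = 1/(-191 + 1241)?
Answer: -1050/6621299 ≈ -0.00015858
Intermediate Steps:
S = -3149/1050 (S = -3 + 1/(-191 + 1241) = -3 + 1/1050 = -3149/1050 ≈ -2.9990)
F = 1582351/1050 (F = (2653 - 3149/1050) - 1143 = 2782501/1050 - 1143 = 1582351/1050 ≈ 1507.0)
1/(-7813 + F) = 1/(-7813 + 1582351/1050) = 1/(-6621299/1050) = -1050/6621299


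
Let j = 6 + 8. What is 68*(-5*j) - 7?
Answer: -4767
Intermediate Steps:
j = 14
68*(-5*j) - 7 = 68*(-5*14) - 7 = 68*(-70) - 7 = -4760 - 7 = -4767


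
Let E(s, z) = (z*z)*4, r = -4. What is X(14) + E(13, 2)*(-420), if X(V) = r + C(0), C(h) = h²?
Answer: -6724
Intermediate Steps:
E(s, z) = 4*z² (E(s, z) = z²*4 = 4*z²)
X(V) = -4 (X(V) = -4 + 0² = -4 + 0 = -4)
X(14) + E(13, 2)*(-420) = -4 + (4*2²)*(-420) = -4 + (4*4)*(-420) = -4 + 16*(-420) = -4 - 6720 = -6724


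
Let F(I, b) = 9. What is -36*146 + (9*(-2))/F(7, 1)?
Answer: -5258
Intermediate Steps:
-36*146 + (9*(-2))/F(7, 1) = -36*146 + (9*(-2))/9 = -5256 - 18*⅑ = -5256 - 2 = -5258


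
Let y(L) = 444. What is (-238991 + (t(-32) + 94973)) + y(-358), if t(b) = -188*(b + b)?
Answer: -131542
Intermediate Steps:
t(b) = -376*b
(-238991 + (t(-32) + 94973)) + y(-358) = (-238991 + (-376*(-32) + 94973)) + 444 = (-238991 + (12032 + 94973)) + 444 = (-238991 + 107005) + 444 = -131986 + 444 = -131542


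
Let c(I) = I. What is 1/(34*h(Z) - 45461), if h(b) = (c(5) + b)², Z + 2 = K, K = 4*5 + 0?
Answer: -1/27475 ≈ -3.6397e-5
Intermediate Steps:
K = 20 (K = 20 + 0 = 20)
Z = 18 (Z = -2 + 20 = 18)
h(b) = (5 + b)²
1/(34*h(Z) - 45461) = 1/(34*(5 + 18)² - 45461) = 1/(34*23² - 45461) = 1/(34*529 - 45461) = 1/(17986 - 45461) = 1/(-27475) = -1/27475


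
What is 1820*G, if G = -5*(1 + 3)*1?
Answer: -36400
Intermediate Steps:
G = -20 (G = -5*4*1 = -20*1 = -20)
1820*G = 1820*(-20) = -36400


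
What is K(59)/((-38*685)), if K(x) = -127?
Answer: 127/26030 ≈ 0.0048790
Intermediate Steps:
K(59)/((-38*685)) = -127/((-38*685)) = -127/(-26030) = -127*(-1/26030) = 127/26030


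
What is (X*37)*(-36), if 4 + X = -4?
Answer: 10656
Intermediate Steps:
X = -8 (X = -4 - 4 = -8)
(X*37)*(-36) = -8*37*(-36) = -296*(-36) = 10656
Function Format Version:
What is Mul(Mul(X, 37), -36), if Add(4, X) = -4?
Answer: 10656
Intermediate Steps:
X = -8 (X = Add(-4, -4) = -8)
Mul(Mul(X, 37), -36) = Mul(Mul(-8, 37), -36) = Mul(-296, -36) = 10656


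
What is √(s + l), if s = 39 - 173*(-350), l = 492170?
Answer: √552759 ≈ 743.48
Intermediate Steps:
s = 60589 (s = 39 + 60550 = 60589)
√(s + l) = √(60589 + 492170) = √552759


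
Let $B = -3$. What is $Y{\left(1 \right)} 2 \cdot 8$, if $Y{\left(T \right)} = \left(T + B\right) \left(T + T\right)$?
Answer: $-64$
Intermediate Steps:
$Y{\left(T \right)} = 2 T \left(-3 + T\right)$ ($Y{\left(T \right)} = \left(T - 3\right) \left(T + T\right) = \left(-3 + T\right) 2 T = 2 T \left(-3 + T\right)$)
$Y{\left(1 \right)} 2 \cdot 8 = 2 \cdot 1 \left(-3 + 1\right) 2 \cdot 8 = 2 \cdot 1 \left(-2\right) 2 \cdot 8 = \left(-4\right) 2 \cdot 8 = \left(-8\right) 8 = -64$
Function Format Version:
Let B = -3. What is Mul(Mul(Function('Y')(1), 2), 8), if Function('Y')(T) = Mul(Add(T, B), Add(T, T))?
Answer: -64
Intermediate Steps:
Function('Y')(T) = Mul(2, T, Add(-3, T)) (Function('Y')(T) = Mul(Add(T, -3), Add(T, T)) = Mul(Add(-3, T), Mul(2, T)) = Mul(2, T, Add(-3, T)))
Mul(Mul(Function('Y')(1), 2), 8) = Mul(Mul(Mul(2, 1, Add(-3, 1)), 2), 8) = Mul(Mul(Mul(2, 1, -2), 2), 8) = Mul(Mul(-4, 2), 8) = Mul(-8, 8) = -64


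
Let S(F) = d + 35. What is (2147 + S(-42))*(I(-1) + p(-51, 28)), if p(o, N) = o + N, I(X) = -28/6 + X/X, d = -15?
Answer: -173360/3 ≈ -57787.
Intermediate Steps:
I(X) = -11/3 (I(X) = -28*1/6 + 1 = -14/3 + 1 = -11/3)
p(o, N) = N + o
S(F) = 20 (S(F) = -15 + 35 = 20)
(2147 + S(-42))*(I(-1) + p(-51, 28)) = (2147 + 20)*(-11/3 + (28 - 51)) = 2167*(-11/3 - 23) = 2167*(-80/3) = -173360/3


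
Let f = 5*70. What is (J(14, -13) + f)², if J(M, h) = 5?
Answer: 126025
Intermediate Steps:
f = 350
(J(14, -13) + f)² = (5 + 350)² = 355² = 126025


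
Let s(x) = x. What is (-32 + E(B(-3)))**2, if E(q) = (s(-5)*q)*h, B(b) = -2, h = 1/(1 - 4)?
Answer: 11236/9 ≈ 1248.4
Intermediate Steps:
h = -1/3 (h = 1/(-3) = -1/3 ≈ -0.33333)
E(q) = 5*q/3 (E(q) = -5*q*(-1/3) = 5*q/3)
(-32 + E(B(-3)))**2 = (-32 + (5/3)*(-2))**2 = (-32 - 10/3)**2 = (-106/3)**2 = 11236/9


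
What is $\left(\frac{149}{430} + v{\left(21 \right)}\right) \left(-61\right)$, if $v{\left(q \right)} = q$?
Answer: $- \frac{559919}{430} \approx -1302.1$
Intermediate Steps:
$\left(\frac{149}{430} + v{\left(21 \right)}\right) \left(-61\right) = \left(\frac{149}{430} + 21\right) \left(-61\right) = \frac{9179}{430} \left(-61\right) = - \frac{559919}{430}$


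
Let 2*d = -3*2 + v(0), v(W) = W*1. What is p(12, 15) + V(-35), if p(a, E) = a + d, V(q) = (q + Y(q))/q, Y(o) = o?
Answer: 11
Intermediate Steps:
v(W) = W
d = -3 (d = (-3*2 + 0)/2 = (-6 + 0)/2 = (½)*(-6) = -3)
V(q) = 2 (V(q) = (q + q)/q = (2*q)/q = 2)
p(a, E) = -3 + a (p(a, E) = a - 3 = -3 + a)
p(12, 15) + V(-35) = (-3 + 12) + 2 = 9 + 2 = 11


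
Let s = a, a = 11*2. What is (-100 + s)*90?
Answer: -7020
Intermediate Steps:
a = 22
s = 22
(-100 + s)*90 = (-100 + 22)*90 = -78*90 = -7020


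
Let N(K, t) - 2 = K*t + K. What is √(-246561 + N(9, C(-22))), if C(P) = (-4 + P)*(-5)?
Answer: 2*I*√61345 ≈ 495.36*I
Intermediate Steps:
C(P) = 20 - 5*P
N(K, t) = 2 + K + K*t (N(K, t) = 2 + (K*t + K) = 2 + (K + K*t) = 2 + K + K*t)
√(-246561 + N(9, C(-22))) = √(-246561 + (2 + 9 + 9*(20 - 5*(-22)))) = √(-246561 + (2 + 9 + 9*(20 + 110))) = √(-246561 + (2 + 9 + 9*130)) = √(-246561 + (2 + 9 + 1170)) = √(-246561 + 1181) = √(-245380) = 2*I*√61345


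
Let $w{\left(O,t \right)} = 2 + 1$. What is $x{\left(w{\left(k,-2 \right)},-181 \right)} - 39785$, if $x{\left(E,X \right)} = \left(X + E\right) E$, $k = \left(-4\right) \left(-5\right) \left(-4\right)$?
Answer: $-40319$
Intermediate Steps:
$k = -80$ ($k = 20 \left(-4\right) = -80$)
$w{\left(O,t \right)} = 3$
$x{\left(E,X \right)} = E \left(E + X\right)$ ($x{\left(E,X \right)} = \left(E + X\right) E = E \left(E + X\right)$)
$x{\left(w{\left(k,-2 \right)},-181 \right)} - 39785 = 3 \left(3 - 181\right) - 39785 = 3 \left(-178\right) - 39785 = -534 - 39785 = -40319$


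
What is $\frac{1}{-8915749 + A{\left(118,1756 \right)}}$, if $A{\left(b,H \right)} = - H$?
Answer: $- \frac{1}{8917505} \approx -1.1214 \cdot 10^{-7}$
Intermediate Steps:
$\frac{1}{-8915749 + A{\left(118,1756 \right)}} = \frac{1}{-8915749 - 1756} = \frac{1}{-8917505} = - \frac{1}{8917505}$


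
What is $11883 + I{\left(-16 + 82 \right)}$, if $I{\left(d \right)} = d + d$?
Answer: $12015$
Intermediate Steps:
$I{\left(d \right)} = 2 d$
$11883 + I{\left(-16 + 82 \right)} = 11883 + 2 \left(-16 + 82\right) = 11883 + 2 \cdot 66 = 11883 + 132 = 12015$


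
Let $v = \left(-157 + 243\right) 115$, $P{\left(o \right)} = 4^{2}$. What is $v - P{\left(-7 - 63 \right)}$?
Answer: $9874$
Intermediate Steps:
$P{\left(o \right)} = 16$
$v = 9890$ ($v = 86 \cdot 115 = 9890$)
$v - P{\left(-7 - 63 \right)} = 9890 - 16 = 9874$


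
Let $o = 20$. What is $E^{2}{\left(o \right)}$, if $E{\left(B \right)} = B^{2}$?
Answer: $160000$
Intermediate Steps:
$E^{2}{\left(o \right)} = \left(20^{2}\right)^{2} = 400^{2} = 160000$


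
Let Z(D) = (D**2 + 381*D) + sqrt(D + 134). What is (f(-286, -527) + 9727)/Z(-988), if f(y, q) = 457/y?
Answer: 2138575723/131875069887 - 185431*I*sqrt(854)/6857503634124 ≈ 0.016217 - 7.9022e-7*I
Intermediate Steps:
Z(D) = D**2 + sqrt(134 + D) + 381*D (Z(D) = (D**2 + 381*D) + sqrt(134 + D) = D**2 + sqrt(134 + D) + 381*D)
(f(-286, -527) + 9727)/Z(-988) = (457/(-286) + 9727)/((-988)**2 + sqrt(134 - 988) + 381*(-988)) = (457*(-1/286) + 9727)/(976144 + sqrt(-854) - 376428) = (-457/286 + 9727)/(976144 + I*sqrt(854) - 376428) = 2781465/(286*(599716 + I*sqrt(854)))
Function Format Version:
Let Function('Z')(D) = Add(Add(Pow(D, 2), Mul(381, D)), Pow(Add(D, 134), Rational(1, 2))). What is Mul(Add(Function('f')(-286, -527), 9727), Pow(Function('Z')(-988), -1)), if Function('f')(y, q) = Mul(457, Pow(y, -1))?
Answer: Add(Rational(2138575723, 131875069887), Mul(Rational(-185431, 6857503634124), I, Pow(854, Rational(1, 2)))) ≈ Add(0.016217, Mul(-7.9022e-7, I))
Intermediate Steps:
Function('Z')(D) = Add(Pow(D, 2), Pow(Add(134, D), Rational(1, 2)), Mul(381, D)) (Function('Z')(D) = Add(Add(Pow(D, 2), Mul(381, D)), Pow(Add(134, D), Rational(1, 2))) = Add(Pow(D, 2), Pow(Add(134, D), Rational(1, 2)), Mul(381, D)))
Mul(Add(Function('f')(-286, -527), 9727), Pow(Function('Z')(-988), -1)) = Mul(Add(Mul(457, Pow(-286, -1)), 9727), Pow(Add(Pow(-988, 2), Pow(Add(134, -988), Rational(1, 2)), Mul(381, -988)), -1)) = Mul(Add(Mul(457, Rational(-1, 286)), 9727), Pow(Add(976144, Pow(-854, Rational(1, 2)), -376428), -1)) = Mul(Add(Rational(-457, 286), 9727), Pow(Add(976144, Mul(I, Pow(854, Rational(1, 2))), -376428), -1)) = Mul(Rational(2781465, 286), Pow(Add(599716, Mul(I, Pow(854, Rational(1, 2)))), -1))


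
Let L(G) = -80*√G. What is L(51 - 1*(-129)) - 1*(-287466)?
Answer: 287466 - 480*√5 ≈ 2.8639e+5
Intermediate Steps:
L(51 - 1*(-129)) - 1*(-287466) = -80*√(51 - 1*(-129)) - 1*(-287466) = -80*√(51 + 129) + 287466 = -480*√5 + 287466 = 287466 - 480*√5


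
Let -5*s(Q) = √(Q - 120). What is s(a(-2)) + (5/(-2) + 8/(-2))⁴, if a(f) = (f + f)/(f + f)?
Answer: 28561/16 - I*√119/5 ≈ 1785.1 - 2.1817*I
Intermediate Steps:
a(f) = 1 (a(f) = (2*f)/((2*f)) = (2*f)*(1/(2*f)) = 1)
s(Q) = -√(-120 + Q)/5 (s(Q) = -√(Q - 120)/5 = -√(-120 + Q)/5)
s(a(-2)) + (5/(-2) + 8/(-2))⁴ = -√(-120 + 1)/5 + (5/(-2) + 8/(-2))⁴ = -I*√119/5 + (5*(-½) + 8*(-½))⁴ = -I*√119/5 + (-5/2 - 4)⁴ = -I*√119/5 + (-13/2)⁴ = -I*√119/5 + 28561/16 = 28561/16 - I*√119/5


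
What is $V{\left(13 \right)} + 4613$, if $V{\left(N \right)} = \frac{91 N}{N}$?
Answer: $4704$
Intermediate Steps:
$V{\left(N \right)} = 91$
$V{\left(13 \right)} + 4613 = 91 + 4613 = 4704$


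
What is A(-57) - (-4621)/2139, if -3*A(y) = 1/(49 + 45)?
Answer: 433661/201066 ≈ 2.1568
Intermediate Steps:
A(y) = -1/282 (A(y) = -1/(3*(49 + 45)) = -⅓/94 = -⅓*1/94 = -1/282)
A(-57) - (-4621)/2139 = -1/282 - (-4621)/2139 = -1/282 - 1*(-4621/2139) = -1/282 + 4621/2139 = 433661/201066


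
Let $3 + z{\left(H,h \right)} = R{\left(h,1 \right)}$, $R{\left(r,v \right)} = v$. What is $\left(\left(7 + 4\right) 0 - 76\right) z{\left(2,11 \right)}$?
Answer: $152$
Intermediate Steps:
$z{\left(H,h \right)} = -2$ ($z{\left(H,h \right)} = -3 + 1 = -2$)
$\left(\left(7 + 4\right) 0 - 76\right) z{\left(2,11 \right)} = \left(\left(7 + 4\right) 0 - 76\right) \left(-2\right) = \left(11 \cdot 0 - 76\right) \left(-2\right) = \left(0 - 76\right) \left(-2\right) = \left(-76\right) \left(-2\right) = 152$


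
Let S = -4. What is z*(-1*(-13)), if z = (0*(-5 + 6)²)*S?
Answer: 0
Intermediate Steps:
z = 0 (z = (0*(-5 + 6)²)*(-4) = (0*1²)*(-4) = (0*1)*(-4) = 0*(-4) = 0)
z*(-1*(-13)) = 0*(-1*(-13)) = 0*13 = 0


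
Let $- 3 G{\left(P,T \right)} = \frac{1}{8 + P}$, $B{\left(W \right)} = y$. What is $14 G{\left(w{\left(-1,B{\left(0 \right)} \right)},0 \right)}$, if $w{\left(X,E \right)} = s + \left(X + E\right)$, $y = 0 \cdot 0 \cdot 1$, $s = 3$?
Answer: $- \frac{7}{15} \approx -0.46667$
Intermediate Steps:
$y = 0$ ($y = 0 \cdot 1 = 0$)
$B{\left(W \right)} = 0$
$w{\left(X,E \right)} = 3 + E + X$ ($w{\left(X,E \right)} = 3 + \left(X + E\right) = 3 + \left(E + X\right) = 3 + E + X$)
$G{\left(P,T \right)} = - \frac{1}{3 \left(8 + P\right)}$
$14 G{\left(w{\left(-1,B{\left(0 \right)} \right)},0 \right)} = 14 \left(- \frac{1}{24 + 3 \left(3 + 0 - 1\right)}\right) = 14 \left(- \frac{1}{24 + 3 \cdot 2}\right) = 14 \left(- \frac{1}{24 + 6}\right) = 14 \left(- \frac{1}{30}\right) = - \frac{7}{15}$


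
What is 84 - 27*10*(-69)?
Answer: 18714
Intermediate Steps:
84 - 27*10*(-69) = 84 - 270*(-69) = 84 + 18630 = 18714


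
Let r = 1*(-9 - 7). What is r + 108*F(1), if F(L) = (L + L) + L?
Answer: 308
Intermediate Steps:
F(L) = 3*L (F(L) = 2*L + L = 3*L)
r = -16 (r = 1*(-16) = -16)
r + 108*F(1) = -16 + 108*(3*1) = -16 + 108*3 = -16 + 324 = 308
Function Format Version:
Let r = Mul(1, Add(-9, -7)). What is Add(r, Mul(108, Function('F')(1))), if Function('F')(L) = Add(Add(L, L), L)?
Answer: 308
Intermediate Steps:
Function('F')(L) = Mul(3, L) (Function('F')(L) = Add(Mul(2, L), L) = Mul(3, L))
r = -16 (r = Mul(1, -16) = -16)
Add(r, Mul(108, Function('F')(1))) = Add(-16, Mul(108, Mul(3, 1))) = Add(-16, Mul(108, 3)) = Add(-16, 324) = 308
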